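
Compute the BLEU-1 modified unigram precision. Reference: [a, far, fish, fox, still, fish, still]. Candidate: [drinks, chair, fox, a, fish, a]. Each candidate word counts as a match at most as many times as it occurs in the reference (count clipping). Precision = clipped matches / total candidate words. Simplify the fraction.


Reference word counts: {'a': 1, 'far': 1, 'fish': 2, 'fox': 1, 'still': 2}
Checking each candidate word (with clipping):
  'drinks' -> not in reference -> no match (matches: 0)
  'chair' -> not in reference -> no match (matches: 0)
  'fox' -> in reference (ref count 1, used 1/1) -> match (matches: 1)
  'a' -> in reference (ref count 1, used 1/1) -> match (matches: 2)
  'fish' -> in reference (ref count 2, used 1/2) -> match (matches: 3)
  'a' -> ref count 1 already used up (1/1) -> clipped, no match (matches: 3)
Clipped matches: 3, Candidate length: 6
Precision = 3/6 = 1/2

1/2


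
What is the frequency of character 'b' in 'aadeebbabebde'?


Scanning 'aadeebbabebde' for 'b':
  Position 5: 'b' -> MATCH (count: 1)
  Position 6: 'b' -> MATCH (count: 2)
  Position 8: 'b' -> MATCH (count: 3)
  Position 10: 'b' -> MATCH (count: 4)
Total occurrences of 'b': 4

4


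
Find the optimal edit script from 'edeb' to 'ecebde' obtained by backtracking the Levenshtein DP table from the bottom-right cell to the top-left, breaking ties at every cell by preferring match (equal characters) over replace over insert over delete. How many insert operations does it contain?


Edit distance = 3. Backtracking from cell (4, 6) with preference match > replace > insert > delete,
then listing the resulting alignment 'edeb' -> 'ecebde' left to right:
  Step 1: keep 'e'
  Step 2: replace d->c
  Step 3: keep 'e'
  Step 4: keep 'b'
  Step 5: insert 'd' [insertion #1]
  Step 6: insert 'e' [insertion #2]
Total insertions: 2

2


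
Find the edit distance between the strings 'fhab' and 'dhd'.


Building DP table for s1='fhab' (len 4) and s2='dhd' (len 3):
       d  h  d
    0  1  2  3
  f 1  1  2  3
  h 2  2  1  2
  a 3  3  2  2
  b 4  4  3  3
Edit distance = dp[4][3] = 3

3


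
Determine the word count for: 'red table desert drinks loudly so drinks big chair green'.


Counting words by splitting on spaces:
  Word 1: 'red'
  Word 2: 'table'
  Word 3: 'desert'
  Word 4: 'drinks'
  Word 5: 'loudly'
  Word 6: 'so'
  Word 7: 'drinks'
  Word 8: 'big'
  Word 9: 'chair'
  Word 10: 'green'
Total words: 10

10


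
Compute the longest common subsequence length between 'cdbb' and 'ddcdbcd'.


DP table for LCS of 'cdbb' and 'ddcdbcd':
       d  d  c  d  b  c  d
    0  0  0  0  0  0  0  0
  c 0  0  0  1  1  1  1  1
  d 0  1  1  1  2  2  2  2
  b 0  1  1  1  2  3  3  3
  b 0  1  1  1  2  3  3  3
LCS: 'cdb'
LCS length = 3

3


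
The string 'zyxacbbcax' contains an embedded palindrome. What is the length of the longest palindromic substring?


Scanning 'zyxacbbcax' for palindromic substrings.
Substring at positions 2-9: 'xacbbcax'.
Check: reverse('xacbbcax') = 'xacbbcax' -> palindrome confirmed.
Neighbouring characters ('y' / '-') break symmetry, so it cannot extend further.
No longer palindromic substring exists; longest length = 8

8


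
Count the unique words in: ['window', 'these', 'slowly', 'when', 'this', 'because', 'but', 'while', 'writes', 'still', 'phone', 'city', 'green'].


Listing all tokens and tracking unique types:
  Token 1: 'window' -> NEW (unique so far: 1)
  Token 2: 'these' -> NEW (unique so far: 2)
  Token 3: 'slowly' -> NEW (unique so far: 3)
  Token 4: 'when' -> NEW (unique so far: 4)
  Token 5: 'this' -> NEW (unique so far: 5)
  Token 6: 'because' -> NEW (unique so far: 6)
  Token 7: 'but' -> NEW (unique so far: 7)
  Token 8: 'while' -> NEW (unique so far: 8)
  Token 9: 'writes' -> NEW (unique so far: 9)
  Token 10: 'still' -> NEW (unique so far: 10)
  Token 11: 'phone' -> NEW (unique so far: 11)
  Token 12: 'city' -> NEW (unique so far: 12)
  Token 13: 'green' -> NEW (unique so far: 13)
Unique types: ('because', 'but', 'city', 'green', 'phone', 'slowly', 'still', 'these', 'this', 'when', 'while', 'window', 'writes')
Vocabulary size: 13

13


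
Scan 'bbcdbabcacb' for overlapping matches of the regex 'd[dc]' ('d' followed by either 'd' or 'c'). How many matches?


Pattern: d[dc] means 'd' followed by either 'd' or 'c'.
Scanning 'bbcdbabcacb' position-by-position:
  Pos 0: window 'bb' -> no
  Pos 1: window 'bc' -> no
  Pos 2: window 'cd' -> no
  Pos 3: window 'db' -> no
  Pos 4: window 'ba' -> no
  Pos 5: window 'ab' -> no
  Pos 6: window 'bc' -> no
  Pos 7: window 'ca' -> no
  Pos 8: window 'ac' -> no
  Pos 9: window 'cb' -> no
  Pos 10: window 'b' -> no
Total matches: 0

0


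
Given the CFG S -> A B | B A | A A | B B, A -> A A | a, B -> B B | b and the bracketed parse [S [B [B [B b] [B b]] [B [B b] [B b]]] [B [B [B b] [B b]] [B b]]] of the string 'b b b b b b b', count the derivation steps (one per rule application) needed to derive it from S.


Every bracketed nonterminal node [X ...] in the tree is produced by exactly one rule application.
Reading the tree off as a leftmost derivation:
  Step 1: S  =>  B B   (applied S -> B B)
  Step 2: B B  =>  B B B   (applied B -> B B)
  Step 3: B B B  =>  B B B B   (applied B -> B B)
  Step 4: B B B B  =>  b B B B   (applied B -> b)
  Step 5: b B B B  =>  b b B B   (applied B -> b)
  Step 6: b b B B  =>  b b B B B   (applied B -> B B)
  Step 7: b b B B B  =>  b b b B B   (applied B -> b)
  Step 8: b b b B B  =>  b b b b B   (applied B -> b)
  Step 9: b b b b B  =>  b b b b B B   (applied B -> B B)
  Step 10: b b b b B B  =>  b b b b B B B   (applied B -> B B)
  Step 11: b b b b B B B  =>  b b b b b B B   (applied B -> b)
  Step 12: b b b b b B B  =>  b b b b b b B   (applied B -> b)
  Step 13: b b b b b b B  =>  b b b b b b b   (applied B -> b)
Final yield: b b b b b b b
Total rewrite steps: 13

13


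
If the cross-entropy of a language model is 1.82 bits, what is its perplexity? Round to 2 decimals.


Perplexity formula: PP = 2^H
H = 1.82
PP = 2^1.82
Decompose: 2^1.82 = 2^1 * 2^0.82
2^1 = 2, 2^0.82 ~ 1.7654060
PP ~ 2 * 1.7654060 = 3.5308120
Rounded to 2 decimals: 3.53

3.53


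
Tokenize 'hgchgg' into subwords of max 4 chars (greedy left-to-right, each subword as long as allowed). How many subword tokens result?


'hgchgg' has 6 characters.
Chunking with max size 4:
  Chunk 1: 'hgch' (positions 0-3)
  Chunk 2: 'gg' (positions 4-5)
Total chunks: ceil(6 / 4) = 2

2


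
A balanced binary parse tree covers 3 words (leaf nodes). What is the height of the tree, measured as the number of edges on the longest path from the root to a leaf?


In a balanced binary tree with n leaves the deepest leaf is ceil(log2(n)) edges below the root.
log2(3) = 1.5850
ceil(1.5850) = 2
height (edges) = 2

2


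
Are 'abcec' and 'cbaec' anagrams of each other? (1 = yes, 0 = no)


Sort characters of 'abcec': 'abcce'
Sort characters of 'cbaec': 'abcce'
Sorted forms match -> they ARE anagrams
Result: 1

1


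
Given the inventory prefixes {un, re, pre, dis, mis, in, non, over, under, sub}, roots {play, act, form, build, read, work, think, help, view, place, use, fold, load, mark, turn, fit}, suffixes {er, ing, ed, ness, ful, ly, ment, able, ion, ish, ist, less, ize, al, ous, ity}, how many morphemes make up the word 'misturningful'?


Segmenting 'misturningful' against the inventory:
  'mis' -> prefix (morpheme 1)
  'turn' -> root (morpheme 2)
  'ing' -> suffix (morpheme 3)
  'ful' -> suffix (morpheme 4)
Total morphemes: 4

4


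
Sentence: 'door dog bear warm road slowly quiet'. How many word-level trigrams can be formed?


Word trigrams from [7] words:
  Trigram 1: (door dog bear)
  Trigram 2: (dog bear warm)
  Trigram 3: (bear warm road)
  Trigram 4: (warm road slowly)
  Trigram 5: (road slowly quiet)
Total word trigrams: 7 - 2 = 5

5


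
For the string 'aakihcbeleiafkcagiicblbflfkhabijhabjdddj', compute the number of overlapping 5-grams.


String 'aakihcbeleiafkcagiicblbflfkhabijhabjdddj' has length L = 40.
Number of overlapping n-grams = L - n + 1
Substituting: 40 - 5 + 1 = 36

36


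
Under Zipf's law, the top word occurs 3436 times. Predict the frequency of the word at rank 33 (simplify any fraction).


Zipf's law: freq(rank) = f1 / rank
f1 = 3436, rank = 33
freq = 3436 / 33
GCD(3436, 33) = 1
Simplified: 3436/33

3436/33


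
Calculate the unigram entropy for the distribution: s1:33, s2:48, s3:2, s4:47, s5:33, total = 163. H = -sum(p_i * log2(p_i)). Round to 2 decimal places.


Computing entropy H = -sum(p_i * log2(p_i)):
  s1: p = 33/163 = 0.2025, -p*log2(p) = 0.4665
  s2: p = 48/163 = 0.2945, -p*log2(p) = 0.5194
  s3: p = 2/163 = 0.0123, -p*log2(p) = 0.0779
  s4: p = 47/163 = 0.2883, -p*log2(p) = 0.5173
  s5: p = 33/163 = 0.2025, -p*log2(p) = 0.4665
H = sum of terms = 2.0476
Rounded to 2 decimals: 2.05

2.05


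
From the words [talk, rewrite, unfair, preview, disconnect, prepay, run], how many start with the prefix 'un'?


Checking each word for prefix 'un':
  'talk' -> no (count: 0)
  'rewrite' -> no (count: 0)
  'unfair' -> YES, starts with 'un' (count: 1)
  'preview' -> no (count: 1)
  'disconnect' -> no (count: 1)
  'prepay' -> no (count: 1)
  'run' -> no (count: 1)
Total with prefix 'un': 1

1


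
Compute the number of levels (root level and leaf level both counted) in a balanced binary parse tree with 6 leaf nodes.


In a balanced binary tree with n leaves the deepest leaf is ceil(log2(n)) edges below the root,
so counting node levels inclusive of root and leaves gives ceil(log2(n)) + 1 levels.
log2(6) = 2.5850
ceil(2.5850) = 3
levels = 3 + 1 = 4

4


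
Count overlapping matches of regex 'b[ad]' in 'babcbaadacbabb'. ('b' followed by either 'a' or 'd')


Pattern: b[ad] means 'b' followed by either 'a' or 'd'.
Scanning 'babcbaadacbabb' position-by-position:
  Pos 0: window 'ba' -> MATCH
  Pos 1: window 'ab' -> no
  Pos 2: window 'bc' -> no
  Pos 3: window 'cb' -> no
  Pos 4: window 'ba' -> MATCH
  Pos 5: window 'aa' -> no
  Pos 6: window 'ad' -> no
  Pos 7: window 'da' -> no
  Pos 8: window 'ac' -> no
  Pos 9: window 'cb' -> no
  Pos 10: window 'ba' -> MATCH
  Pos 11: window 'ab' -> no
  Pos 12: window 'bb' -> no
  Pos 13: window 'b' -> no
Total matches: 3

3


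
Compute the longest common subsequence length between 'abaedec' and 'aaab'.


DP table for LCS of 'abaedec' and 'aaab':
       a  a  a  b
    0  0  0  0  0
  a 0  1  1  1  1
  b 0  1  1  1  2
  a 0  1  2  2  2
  e 0  1  2  2  2
  d 0  1  2  2  2
  e 0  1  2  2  2
  c 0  1  2  2  2
LCS: 'ab'
LCS length = 2

2


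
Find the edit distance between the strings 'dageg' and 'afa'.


Building DP table for s1='dageg' (len 5) and s2='afa' (len 3):
       a  f  a
    0  1  2  3
  d 1  1  2  3
  a 2  1  2  2
  g 3  2  2  3
  e 4  3  3  3
  g 5  4  4  4
Edit distance = dp[5][3] = 4

4


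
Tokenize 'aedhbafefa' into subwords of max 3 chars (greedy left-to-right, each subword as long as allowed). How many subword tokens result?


'aedhbafefa' has 10 characters.
Chunking with max size 3:
  Chunk 1: 'aed' (positions 0-2)
  Chunk 2: 'hba' (positions 3-5)
  Chunk 3: 'fef' (positions 6-8)
  Chunk 4: 'a' (positions 9-9)
Total chunks: ceil(10 / 3) = 4

4


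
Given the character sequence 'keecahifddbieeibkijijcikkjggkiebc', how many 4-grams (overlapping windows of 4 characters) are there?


String 'keecahifddbieeibkijijcikkjggkiebc' has length L = 33.
Number of overlapping n-grams = L - n + 1
Substituting: 33 - 4 + 1 = 30

30


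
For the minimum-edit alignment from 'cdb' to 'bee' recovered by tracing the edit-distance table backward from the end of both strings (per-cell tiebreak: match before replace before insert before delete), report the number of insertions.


Edit distance = 3. Backtracking from cell (3, 3) with preference match > replace > insert > delete,
then listing the resulting alignment 'cdb' -> 'bee' left to right:
  Step 1: replace c->b
  Step 2: replace d->e
  Step 3: replace b->e
Total insertions: 0

0


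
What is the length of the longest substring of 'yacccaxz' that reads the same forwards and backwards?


Scanning 'yacccaxz' for palindromic substrings.
Substring at positions 1-5: 'accca'.
Check: reverse('accca') = 'accca' -> palindrome confirmed.
Neighbouring characters ('y' / 'x') break symmetry, so it cannot extend further.
No longer palindromic substring exists; longest length = 5

5


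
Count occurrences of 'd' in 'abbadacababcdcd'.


Scanning 'abbadacababcdcd' for 'd':
  Position 4: 'd' -> MATCH (count: 1)
  Position 12: 'd' -> MATCH (count: 2)
  Position 14: 'd' -> MATCH (count: 3)
Total occurrences of 'd': 3

3


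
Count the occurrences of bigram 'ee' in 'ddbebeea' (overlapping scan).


Scanning 'ddbebeea' for bigram 'ee':
  Position 0: 'dd' -> no
  Position 1: 'db' -> no
  Position 2: 'be' -> no
  Position 3: 'eb' -> no
  Position 4: 'be' -> no
  Position 5: 'ee' -> MATCH
  Position 6: 'ea' -> no
Total matches: 1

1


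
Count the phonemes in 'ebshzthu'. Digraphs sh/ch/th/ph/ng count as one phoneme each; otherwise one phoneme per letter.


Parsing 'ebshzthu' greedily, digraphs first:
  'e' -> vowel phoneme (phonemes so far: 1)
  'b' -> consonant phoneme (phonemes so far: 2)
  'sh' -> digraph (1 consonant phoneme) (phonemes so far: 3)
  'z' -> consonant phoneme (phonemes so far: 4)
  'th' -> digraph (1 consonant phoneme) (phonemes so far: 5)
  'u' -> vowel phoneme (phonemes so far: 6)
Total phonemes: 6

6


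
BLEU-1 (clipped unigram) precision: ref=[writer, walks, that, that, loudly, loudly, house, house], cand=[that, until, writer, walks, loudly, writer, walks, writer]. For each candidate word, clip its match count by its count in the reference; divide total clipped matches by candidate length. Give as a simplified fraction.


Reference word counts: {'house': 2, 'loudly': 2, 'that': 2, 'walks': 1, 'writer': 1}
Checking each candidate word (with clipping):
  'that' -> in reference (ref count 2, used 1/2) -> match (matches: 1)
  'until' -> not in reference -> no match (matches: 1)
  'writer' -> in reference (ref count 1, used 1/1) -> match (matches: 2)
  'walks' -> in reference (ref count 1, used 1/1) -> match (matches: 3)
  'loudly' -> in reference (ref count 2, used 1/2) -> match (matches: 4)
  'writer' -> ref count 1 already used up (1/1) -> clipped, no match (matches: 4)
  'walks' -> ref count 1 already used up (1/1) -> clipped, no match (matches: 4)
  'writer' -> ref count 1 already used up (1/1) -> clipped, no match (matches: 4)
Clipped matches: 4, Candidate length: 8
Precision = 4/8 = 1/2

1/2


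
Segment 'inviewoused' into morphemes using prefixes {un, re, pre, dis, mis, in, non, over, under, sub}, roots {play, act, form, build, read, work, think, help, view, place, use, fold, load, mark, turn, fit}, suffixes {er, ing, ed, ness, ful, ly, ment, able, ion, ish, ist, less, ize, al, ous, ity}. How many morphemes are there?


Segmenting 'inviewoused' against the inventory:
  'in' -> prefix (morpheme 1)
  'view' -> root (morpheme 2)
  'ous' -> suffix (morpheme 3)
  'ed' -> suffix (morpheme 4)
Total morphemes: 4

4


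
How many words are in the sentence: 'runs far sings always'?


Counting words by splitting on spaces:
  Word 1: 'runs'
  Word 2: 'far'
  Word 3: 'sings'
  Word 4: 'always'
Total words: 4

4


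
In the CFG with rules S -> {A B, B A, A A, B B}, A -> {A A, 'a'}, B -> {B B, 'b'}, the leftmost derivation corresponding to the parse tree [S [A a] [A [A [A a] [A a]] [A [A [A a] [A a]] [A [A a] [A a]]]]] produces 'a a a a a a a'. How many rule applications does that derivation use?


Every bracketed nonterminal node [X ...] in the tree is produced by exactly one rule application.
Reading the tree off as a leftmost derivation:
  Step 1: S  =>  A A   (applied S -> A A)
  Step 2: A A  =>  a A   (applied A -> a)
  Step 3: a A  =>  a A A   (applied A -> A A)
  Step 4: a A A  =>  a A A A   (applied A -> A A)
  Step 5: a A A A  =>  a a A A   (applied A -> a)
  Step 6: a a A A  =>  a a a A   (applied A -> a)
  Step 7: a a a A  =>  a a a A A   (applied A -> A A)
  Step 8: a a a A A  =>  a a a A A A   (applied A -> A A)
  Step 9: a a a A A A  =>  a a a a A A   (applied A -> a)
  Step 10: a a a a A A  =>  a a a a a A   (applied A -> a)
  Step 11: a a a a a A  =>  a a a a a A A   (applied A -> A A)
  Step 12: a a a a a A A  =>  a a a a a a A   (applied A -> a)
  Step 13: a a a a a a A  =>  a a a a a a a   (applied A -> a)
Final yield: a a a a a a a
Total rewrite steps: 13

13


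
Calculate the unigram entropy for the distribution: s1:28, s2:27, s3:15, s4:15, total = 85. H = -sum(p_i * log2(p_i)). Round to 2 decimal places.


Computing entropy H = -sum(p_i * log2(p_i)):
  s1: p = 28/85 = 0.3294, -p*log2(p) = 0.5277
  s2: p = 27/85 = 0.3176, -p*log2(p) = 0.5255
  s3: p = 15/85 = 0.1765, -p*log2(p) = 0.4416
  s4: p = 15/85 = 0.1765, -p*log2(p) = 0.4416
H = sum of terms = 1.9364
Rounded to 2 decimals: 1.94

1.94


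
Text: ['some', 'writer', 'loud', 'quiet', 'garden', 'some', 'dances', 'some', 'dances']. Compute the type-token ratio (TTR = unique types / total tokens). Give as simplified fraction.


Tokens: 9
Unique types: ('dances', 'garden', 'loud', 'quiet', 'some', 'writer') = 6
TTR = 6/9
Simplify: divide both by 3 -> 2/3
TTR = 2/3

2/3


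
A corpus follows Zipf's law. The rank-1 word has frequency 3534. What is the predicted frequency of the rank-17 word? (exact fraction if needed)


Zipf's law: freq(rank) = f1 / rank
f1 = 3534, rank = 17
freq = 3534 / 17
GCD(3534, 17) = 1
Simplified: 3534/17

3534/17


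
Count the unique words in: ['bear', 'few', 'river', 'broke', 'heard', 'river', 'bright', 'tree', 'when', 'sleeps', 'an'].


Listing all tokens and tracking unique types:
  Token 1: 'bear' -> NEW (unique so far: 1)
  Token 2: 'few' -> NEW (unique so far: 2)
  Token 3: 'river' -> NEW (unique so far: 3)
  Token 4: 'broke' -> NEW (unique so far: 4)
  Token 5: 'heard' -> NEW (unique so far: 5)
  Token 6: 'river' -> duplicate (unique so far: 5)
  Token 7: 'bright' -> NEW (unique so far: 6)
  Token 8: 'tree' -> NEW (unique so far: 7)
  Token 9: 'when' -> NEW (unique so far: 8)
  Token 10: 'sleeps' -> NEW (unique so far: 9)
  Token 11: 'an' -> NEW (unique so far: 10)
Unique types: ('an', 'bear', 'bright', 'broke', 'few', 'heard', 'river', 'sleeps', 'tree', 'when')
Vocabulary size: 10

10


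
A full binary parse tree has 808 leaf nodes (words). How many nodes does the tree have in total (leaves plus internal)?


Leaf nodes (terminals): 808
Internal nodes = n - 1 = 808 - 1 = 807
Total = leaves + internal = 808 + 807 = 1615

1615


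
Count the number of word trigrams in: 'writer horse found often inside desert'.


Word trigrams from [6] words:
  Trigram 1: (writer horse found)
  Trigram 2: (horse found often)
  Trigram 3: (found often inside)
  Trigram 4: (often inside desert)
Total word trigrams: 6 - 2 = 4

4


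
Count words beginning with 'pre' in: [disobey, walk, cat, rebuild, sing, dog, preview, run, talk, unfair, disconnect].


Checking each word for prefix 'pre':
  'disobey' -> no (count: 0)
  'walk' -> no (count: 0)
  'cat' -> no (count: 0)
  'rebuild' -> no (count: 0)
  'sing' -> no (count: 0)
  'dog' -> no (count: 0)
  'preview' -> YES, starts with 'pre' (count: 1)
  'run' -> no (count: 1)
  'talk' -> no (count: 1)
  'unfair' -> no (count: 1)
  'disconnect' -> no (count: 1)
Total with prefix 'pre': 1

1


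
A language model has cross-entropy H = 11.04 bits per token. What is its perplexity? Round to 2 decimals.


Perplexity formula: PP = 2^H
H = 11.04
PP = 2^11.04
Decompose: 2^11.04 = 2^11 * 2^0.04
2^11 = 2048, 2^0.04 ~ 1.0281138
PP ~ 2048 * 1.0281138 = 2105.5770624
Rounded to 2 decimals: 2105.58

2105.58


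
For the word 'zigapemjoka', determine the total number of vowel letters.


Scanning each character of 'zigapemjoka':
  Position 1: 'z' -> consonant (running count: 0)
  Position 2: 'i' -> vowel (running count: 1)
  Position 3: 'g' -> consonant (running count: 1)
  Position 4: 'a' -> vowel (running count: 2)
  Position 5: 'p' -> consonant (running count: 2)
  Position 6: 'e' -> vowel (running count: 3)
  Position 7: 'm' -> consonant (running count: 3)
  Position 8: 'j' -> consonant (running count: 3)
  Position 9: 'o' -> vowel (running count: 4)
  Position 10: 'k' -> consonant (running count: 4)
  Position 11: 'a' -> vowel (running count: 5)
Total vowels: 5

5


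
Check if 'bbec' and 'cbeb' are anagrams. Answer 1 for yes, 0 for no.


Sort characters of 'bbec': 'bbce'
Sort characters of 'cbeb': 'bbce'
Sorted forms match -> they ARE anagrams
Result: 1

1


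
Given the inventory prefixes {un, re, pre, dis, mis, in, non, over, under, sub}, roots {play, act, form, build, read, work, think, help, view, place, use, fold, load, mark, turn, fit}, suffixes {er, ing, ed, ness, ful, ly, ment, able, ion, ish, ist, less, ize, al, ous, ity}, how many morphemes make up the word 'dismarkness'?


Segmenting 'dismarkness' against the inventory:
  'dis' -> prefix (morpheme 1)
  'mark' -> root (morpheme 2)
  'ness' -> suffix (morpheme 3)
Total morphemes: 3

3


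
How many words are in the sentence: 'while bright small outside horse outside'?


Counting words by splitting on spaces:
  Word 1: 'while'
  Word 2: 'bright'
  Word 3: 'small'
  Word 4: 'outside'
  Word 5: 'horse'
  Word 6: 'outside'
Total words: 6

6


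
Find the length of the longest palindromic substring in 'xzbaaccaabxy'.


Scanning 'xzbaaccaabxy' for palindromic substrings.
Substring at positions 2-9: 'baaccaab'.
Check: reverse('baaccaab') = 'baaccaab' -> palindrome confirmed.
Neighbouring characters ('z' / 'x') break symmetry, so it cannot extend further.
No longer palindromic substring exists; longest length = 8

8


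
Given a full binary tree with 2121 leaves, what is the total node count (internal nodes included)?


Leaf nodes (terminals): 2121
Internal nodes = n - 1 = 2121 - 1 = 2120
Total = leaves + internal = 2121 + 2120 = 4241

4241


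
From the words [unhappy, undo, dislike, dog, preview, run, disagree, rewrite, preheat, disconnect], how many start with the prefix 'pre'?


Checking each word for prefix 'pre':
  'unhappy' -> no (count: 0)
  'undo' -> no (count: 0)
  'dislike' -> no (count: 0)
  'dog' -> no (count: 0)
  'preview' -> YES, starts with 'pre' (count: 1)
  'run' -> no (count: 1)
  'disagree' -> no (count: 1)
  'rewrite' -> no (count: 1)
  'preheat' -> YES, starts with 'pre' (count: 2)
  'disconnect' -> no (count: 2)
Total with prefix 'pre': 2

2


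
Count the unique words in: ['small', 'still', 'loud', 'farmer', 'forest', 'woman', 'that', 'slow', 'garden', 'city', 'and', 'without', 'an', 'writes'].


Listing all tokens and tracking unique types:
  Token 1: 'small' -> NEW (unique so far: 1)
  Token 2: 'still' -> NEW (unique so far: 2)
  Token 3: 'loud' -> NEW (unique so far: 3)
  Token 4: 'farmer' -> NEW (unique so far: 4)
  Token 5: 'forest' -> NEW (unique so far: 5)
  Token 6: 'woman' -> NEW (unique so far: 6)
  Token 7: 'that' -> NEW (unique so far: 7)
  Token 8: 'slow' -> NEW (unique so far: 8)
  Token 9: 'garden' -> NEW (unique so far: 9)
  Token 10: 'city' -> NEW (unique so far: 10)
  Token 11: 'and' -> NEW (unique so far: 11)
  Token 12: 'without' -> NEW (unique so far: 12)
  Token 13: 'an' -> NEW (unique so far: 13)
  Token 14: 'writes' -> NEW (unique so far: 14)
Unique types: ('an', 'and', 'city', 'farmer', 'forest', 'garden', 'loud', 'slow', 'small', 'still', 'that', 'without', 'woman', 'writes')
Vocabulary size: 14

14


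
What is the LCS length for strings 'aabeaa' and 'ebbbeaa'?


DP table for LCS of 'aabeaa' and 'ebbbeaa':
       e  b  b  b  e  a  a
    0  0  0  0  0  0  0  0
  a 0  0  0  0  0  0  1  1
  a 0  0  0  0  0  0  1  2
  b 0  0  1  1  1  1  1  2
  e 0  1  1  1  1  2  2  2
  a 0  1  1  1  1  2  3  3
  a 0  1  1  1  1  2  3  4
LCS: 'beaa'
LCS length = 4

4


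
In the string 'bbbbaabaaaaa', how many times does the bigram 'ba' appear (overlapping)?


Scanning 'bbbbaabaaaaa' for bigram 'ba':
  Position 0: 'bb' -> no
  Position 1: 'bb' -> no
  Position 2: 'bb' -> no
  Position 3: 'ba' -> MATCH
  Position 4: 'aa' -> no
  Position 5: 'ab' -> no
  Position 6: 'ba' -> MATCH
  Position 7: 'aa' -> no
  Position 8: 'aa' -> no
  Position 9: 'aa' -> no
  Position 10: 'aa' -> no
Total matches: 2

2


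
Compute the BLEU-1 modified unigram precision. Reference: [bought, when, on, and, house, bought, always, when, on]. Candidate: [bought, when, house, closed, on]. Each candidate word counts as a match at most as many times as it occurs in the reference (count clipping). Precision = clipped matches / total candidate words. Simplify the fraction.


Reference word counts: {'always': 1, 'and': 1, 'bought': 2, 'house': 1, 'on': 2, 'when': 2}
Checking each candidate word (with clipping):
  'bought' -> in reference (ref count 2, used 1/2) -> match (matches: 1)
  'when' -> in reference (ref count 2, used 1/2) -> match (matches: 2)
  'house' -> in reference (ref count 1, used 1/1) -> match (matches: 3)
  'closed' -> not in reference -> no match (matches: 3)
  'on' -> in reference (ref count 2, used 1/2) -> match (matches: 4)
Clipped matches: 4, Candidate length: 5
Precision = 4/5

4/5


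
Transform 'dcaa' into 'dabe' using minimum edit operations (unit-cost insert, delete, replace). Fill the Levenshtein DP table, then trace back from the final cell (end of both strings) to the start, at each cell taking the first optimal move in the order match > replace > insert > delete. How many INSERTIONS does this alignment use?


Edit distance = 3. Backtracking from cell (4, 4) with preference match > replace > insert > delete,
then listing the resulting alignment 'dcaa' -> 'dabe' left to right:
  Step 1: keep 'd'
  Step 2: replace c->a
  Step 3: replace a->b
  Step 4: replace a->e
Total insertions: 0

0


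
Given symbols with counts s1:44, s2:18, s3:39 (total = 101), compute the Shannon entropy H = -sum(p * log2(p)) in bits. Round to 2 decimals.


Computing entropy H = -sum(p_i * log2(p_i)):
  s1: p = 44/101 = 0.4356, -p*log2(p) = 0.5222
  s2: p = 18/101 = 0.1782, -p*log2(p) = 0.4435
  s3: p = 39/101 = 0.3861, -p*log2(p) = 0.5301
H = sum of terms = 1.4958
Rounded to 2 decimals: 1.50

1.50


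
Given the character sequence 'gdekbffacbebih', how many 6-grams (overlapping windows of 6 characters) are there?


String 'gdekbffacbebih' has length L = 14.
Number of overlapping n-grams = L - n + 1
Substituting: 14 - 6 + 1 = 9

9


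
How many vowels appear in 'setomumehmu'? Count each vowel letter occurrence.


Scanning each character of 'setomumehmu':
  Position 1: 's' -> consonant (running count: 0)
  Position 2: 'e' -> vowel (running count: 1)
  Position 3: 't' -> consonant (running count: 1)
  Position 4: 'o' -> vowel (running count: 2)
  Position 5: 'm' -> consonant (running count: 2)
  Position 6: 'u' -> vowel (running count: 3)
  Position 7: 'm' -> consonant (running count: 3)
  Position 8: 'e' -> vowel (running count: 4)
  Position 9: 'h' -> consonant (running count: 4)
  Position 10: 'm' -> consonant (running count: 4)
  Position 11: 'u' -> vowel (running count: 5)
Total vowels: 5

5


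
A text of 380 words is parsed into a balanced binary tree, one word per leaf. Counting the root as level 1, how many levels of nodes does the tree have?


In a balanced binary tree with n leaves the deepest leaf is ceil(log2(n)) edges below the root,
so counting node levels inclusive of root and leaves gives ceil(log2(n)) + 1 levels.
log2(380) = 8.5699
ceil(8.5699) = 9
levels = 9 + 1 = 10

10


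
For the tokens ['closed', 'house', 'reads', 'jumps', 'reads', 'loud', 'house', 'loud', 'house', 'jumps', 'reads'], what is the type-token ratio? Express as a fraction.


Tokens: 11
Unique types: ('closed', 'house', 'jumps', 'loud', 'reads') = 5
TTR = 5/11
Already in lowest terms.

5/11


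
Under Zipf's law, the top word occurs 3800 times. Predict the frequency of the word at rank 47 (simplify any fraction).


Zipf's law: freq(rank) = f1 / rank
f1 = 3800, rank = 47
freq = 3800 / 47
GCD(3800, 47) = 1
Simplified: 3800/47

3800/47


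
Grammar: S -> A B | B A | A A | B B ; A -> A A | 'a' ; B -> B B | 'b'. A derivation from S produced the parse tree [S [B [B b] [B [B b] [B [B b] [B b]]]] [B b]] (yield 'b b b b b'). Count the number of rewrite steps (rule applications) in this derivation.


Every bracketed nonterminal node [X ...] in the tree is produced by exactly one rule application.
Reading the tree off as a leftmost derivation:
  Step 1: S  =>  B B   (applied S -> B B)
  Step 2: B B  =>  B B B   (applied B -> B B)
  Step 3: B B B  =>  b B B   (applied B -> b)
  Step 4: b B B  =>  b B B B   (applied B -> B B)
  Step 5: b B B B  =>  b b B B   (applied B -> b)
  Step 6: b b B B  =>  b b B B B   (applied B -> B B)
  Step 7: b b B B B  =>  b b b B B   (applied B -> b)
  Step 8: b b b B B  =>  b b b b B   (applied B -> b)
  Step 9: b b b b B  =>  b b b b b   (applied B -> b)
Final yield: b b b b b
Total rewrite steps: 9

9


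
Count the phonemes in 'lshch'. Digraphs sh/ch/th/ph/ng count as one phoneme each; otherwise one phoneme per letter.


Parsing 'lshch' greedily, digraphs first:
  'l' -> consonant phoneme (phonemes so far: 1)
  'sh' -> digraph (1 consonant phoneme) (phonemes so far: 2)
  'ch' -> digraph (1 consonant phoneme) (phonemes so far: 3)
Total phonemes: 3

3


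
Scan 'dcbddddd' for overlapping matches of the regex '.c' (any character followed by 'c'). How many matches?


Pattern: .c means any character followed by 'c'.
Scanning 'dcbddddd' position-by-position:
  Pos 0: window 'dc' -> MATCH
  Pos 1: window 'cb' -> no
  Pos 2: window 'bd' -> no
  Pos 3: window 'dd' -> no
  Pos 4: window 'dd' -> no
  Pos 5: window 'dd' -> no
  Pos 6: window 'dd' -> no
  Pos 7: window 'd' -> no
Total matches: 1

1


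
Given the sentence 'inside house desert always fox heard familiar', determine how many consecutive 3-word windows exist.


Word trigrams from [7] words:
  Trigram 1: (inside house desert)
  Trigram 2: (house desert always)
  Trigram 3: (desert always fox)
  Trigram 4: (always fox heard)
  Trigram 5: (fox heard familiar)
Total word trigrams: 7 - 2 = 5

5


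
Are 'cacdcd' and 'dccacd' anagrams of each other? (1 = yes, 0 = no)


Sort characters of 'cacdcd': 'acccdd'
Sort characters of 'dccacd': 'acccdd'
Sorted forms match -> they ARE anagrams
Result: 1

1


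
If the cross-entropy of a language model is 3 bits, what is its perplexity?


Perplexity formula: PP = 2^H
H = 3
PP = 2^3
Steps: 2^1 = 2, 2^2 = 4, 2^3 = 8
PP = 8

8


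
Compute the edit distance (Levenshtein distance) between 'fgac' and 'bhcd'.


Building DP table for s1='fgac' (len 4) and s2='bhcd' (len 4):
       b  h  c  d
    0  1  2  3  4
  f 1  1  2  3  4
  g 2  2  2  3  4
  a 3  3  3  3  4
  c 4  4  4  3  4
Edit distance = dp[4][4] = 4

4


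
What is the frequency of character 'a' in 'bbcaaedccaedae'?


Scanning 'bbcaaedccaedae' for 'a':
  Position 3: 'a' -> MATCH (count: 1)
  Position 4: 'a' -> MATCH (count: 2)
  Position 9: 'a' -> MATCH (count: 3)
  Position 12: 'a' -> MATCH (count: 4)
Total occurrences of 'a': 4

4


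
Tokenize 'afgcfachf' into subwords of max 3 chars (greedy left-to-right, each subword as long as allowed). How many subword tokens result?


'afgcfachf' has 9 characters.
Chunking with max size 3:
  Chunk 1: 'afg' (positions 0-2)
  Chunk 2: 'cfa' (positions 3-5)
  Chunk 3: 'chf' (positions 6-8)
Total chunks: ceil(9 / 3) = 3

3


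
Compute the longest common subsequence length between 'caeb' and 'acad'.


DP table for LCS of 'caeb' and 'acad':
       a  c  a  d
    0  0  0  0  0
  c 0  0  1  1  1
  a 0  1  1  2  2
  e 0  1  1  2  2
  b 0  1  1  2  2
LCS: 'ca'
LCS length = 2

2


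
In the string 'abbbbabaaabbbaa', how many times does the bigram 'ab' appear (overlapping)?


Scanning 'abbbbabaaabbbaa' for bigram 'ab':
  Position 0: 'ab' -> MATCH
  Position 1: 'bb' -> no
  Position 2: 'bb' -> no
  Position 3: 'bb' -> no
  Position 4: 'ba' -> no
  Position 5: 'ab' -> MATCH
  Position 6: 'ba' -> no
  Position 7: 'aa' -> no
  Position 8: 'aa' -> no
  Position 9: 'ab' -> MATCH
  Position 10: 'bb' -> no
  Position 11: 'bb' -> no
  Position 12: 'ba' -> no
  Position 13: 'aa' -> no
Total matches: 3

3


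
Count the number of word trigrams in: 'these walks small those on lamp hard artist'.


Word trigrams from [8] words:
  Trigram 1: (these walks small)
  Trigram 2: (walks small those)
  Trigram 3: (small those on)
  Trigram 4: (those on lamp)
  Trigram 5: (on lamp hard)
  Trigram 6: (lamp hard artist)
Total word trigrams: 8 - 2 = 6

6


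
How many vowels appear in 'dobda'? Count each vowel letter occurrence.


Scanning each character of 'dobda':
  Position 1: 'd' -> consonant (running count: 0)
  Position 2: 'o' -> vowel (running count: 1)
  Position 3: 'b' -> consonant (running count: 1)
  Position 4: 'd' -> consonant (running count: 1)
  Position 5: 'a' -> vowel (running count: 2)
Total vowels: 2

2


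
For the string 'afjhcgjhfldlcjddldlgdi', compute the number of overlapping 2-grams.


String 'afjhcgjhfldlcjddldlgdi' has length L = 22.
Number of overlapping n-grams = L - n + 1
Substituting: 22 - 2 + 1 = 21

21


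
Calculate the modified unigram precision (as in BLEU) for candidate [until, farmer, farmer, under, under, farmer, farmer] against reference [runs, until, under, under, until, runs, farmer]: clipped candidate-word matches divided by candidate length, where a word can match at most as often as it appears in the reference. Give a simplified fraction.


Reference word counts: {'farmer': 1, 'runs': 2, 'under': 2, 'until': 2}
Checking each candidate word (with clipping):
  'until' -> in reference (ref count 2, used 1/2) -> match (matches: 1)
  'farmer' -> in reference (ref count 1, used 1/1) -> match (matches: 2)
  'farmer' -> ref count 1 already used up (1/1) -> clipped, no match (matches: 2)
  'under' -> in reference (ref count 2, used 1/2) -> match (matches: 3)
  'under' -> in reference (ref count 2, used 2/2) -> match (matches: 4)
  'farmer' -> ref count 1 already used up (1/1) -> clipped, no match (matches: 4)
  'farmer' -> ref count 1 already used up (1/1) -> clipped, no match (matches: 4)
Clipped matches: 4, Candidate length: 7
Precision = 4/7

4/7


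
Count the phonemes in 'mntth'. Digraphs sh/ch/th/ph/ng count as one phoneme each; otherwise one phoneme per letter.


Parsing 'mntth' greedily, digraphs first:
  'm' -> consonant phoneme (phonemes so far: 1)
  'n' -> consonant phoneme (phonemes so far: 2)
  't' -> consonant phoneme (phonemes so far: 3)
  'th' -> digraph (1 consonant phoneme) (phonemes so far: 4)
Total phonemes: 4

4


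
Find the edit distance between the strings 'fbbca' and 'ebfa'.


Building DP table for s1='fbbca' (len 5) and s2='ebfa' (len 4):
       e  b  f  a
    0  1  2  3  4
  f 1  1  2  2  3
  b 2  2  1  2  3
  b 3  3  2  2  3
  c 4  4  3  3  3
  a 5  5  4  4  3
Edit distance = dp[5][4] = 3

3


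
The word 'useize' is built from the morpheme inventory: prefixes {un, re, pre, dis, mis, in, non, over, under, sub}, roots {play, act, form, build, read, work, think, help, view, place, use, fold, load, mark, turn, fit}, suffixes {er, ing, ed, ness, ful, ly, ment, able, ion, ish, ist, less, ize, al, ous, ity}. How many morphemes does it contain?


Segmenting 'useize' against the inventory:
  'use' -> root (morpheme 1)
  'ize' -> suffix (morpheme 2)
Total morphemes: 2

2


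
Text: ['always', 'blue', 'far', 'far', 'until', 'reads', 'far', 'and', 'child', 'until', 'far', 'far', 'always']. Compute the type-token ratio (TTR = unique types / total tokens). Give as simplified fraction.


Tokens: 13
Unique types: ('always', 'and', 'blue', 'child', 'far', 'reads', 'until') = 7
TTR = 7/13
Already in lowest terms.

7/13


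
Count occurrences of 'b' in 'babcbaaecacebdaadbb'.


Scanning 'babcbaaecacebdaadbb' for 'b':
  Position 0: 'b' -> MATCH (count: 1)
  Position 2: 'b' -> MATCH (count: 2)
  Position 4: 'b' -> MATCH (count: 3)
  Position 12: 'b' -> MATCH (count: 4)
  Position 17: 'b' -> MATCH (count: 5)
  Position 18: 'b' -> MATCH (count: 6)
Total occurrences of 'b': 6

6


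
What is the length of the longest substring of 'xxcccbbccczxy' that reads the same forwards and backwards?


Scanning 'xxcccbbccczxy' for palindromic substrings.
Substring at positions 2-9: 'cccbbccc'.
Check: reverse('cccbbccc') = 'cccbbccc' -> palindrome confirmed.
Neighbouring characters ('x' / 'z') break symmetry, so it cannot extend further.
No longer palindromic substring exists; longest length = 8

8


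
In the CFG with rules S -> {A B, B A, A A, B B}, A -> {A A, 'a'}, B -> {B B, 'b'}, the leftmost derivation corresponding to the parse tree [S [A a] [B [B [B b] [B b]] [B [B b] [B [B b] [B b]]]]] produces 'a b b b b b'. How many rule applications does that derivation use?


Every bracketed nonterminal node [X ...] in the tree is produced by exactly one rule application.
Reading the tree off as a leftmost derivation:
  Step 1: S  =>  A B   (applied S -> A B)
  Step 2: A B  =>  a B   (applied A -> a)
  Step 3: a B  =>  a B B   (applied B -> B B)
  Step 4: a B B  =>  a B B B   (applied B -> B B)
  Step 5: a B B B  =>  a b B B   (applied B -> b)
  Step 6: a b B B  =>  a b b B   (applied B -> b)
  Step 7: a b b B  =>  a b b B B   (applied B -> B B)
  Step 8: a b b B B  =>  a b b b B   (applied B -> b)
  Step 9: a b b b B  =>  a b b b B B   (applied B -> B B)
  Step 10: a b b b B B  =>  a b b b b B   (applied B -> b)
  Step 11: a b b b b B  =>  a b b b b b   (applied B -> b)
Final yield: a b b b b b
Total rewrite steps: 11

11


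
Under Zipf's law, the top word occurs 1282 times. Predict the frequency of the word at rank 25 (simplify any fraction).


Zipf's law: freq(rank) = f1 / rank
f1 = 1282, rank = 25
freq = 1282 / 25
GCD(1282, 25) = 1
Simplified: 1282/25

1282/25


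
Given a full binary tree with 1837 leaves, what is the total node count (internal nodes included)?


Leaf nodes (terminals): 1837
Internal nodes = n - 1 = 1837 - 1 = 1836
Total = leaves + internal = 1837 + 1836 = 3673

3673


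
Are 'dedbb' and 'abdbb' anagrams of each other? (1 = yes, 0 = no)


Sort characters of 'dedbb': 'bbdde'
Sort characters of 'abdbb': 'abbbd'
Sorted forms differ -> they are NOT anagrams
Result: 0

0


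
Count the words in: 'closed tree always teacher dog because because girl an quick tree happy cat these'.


Counting words by splitting on spaces:
  Word 1: 'closed'
  Word 2: 'tree'
  Word 3: 'always'
  Word 4: 'teacher'
  Word 5: 'dog'
  Word 6: 'because'
  Word 7: 'because'
  Word 8: 'girl'
  Word 9: 'an'
  Word 10: 'quick'
  Word 11: 'tree'
  Word 12: 'happy'
  Word 13: 'cat'
  Word 14: 'these'
Total words: 14

14


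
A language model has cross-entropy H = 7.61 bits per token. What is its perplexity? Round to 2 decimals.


Perplexity formula: PP = 2^H
H = 7.61
PP = 2^7.61
Decompose: 2^7.61 = 2^7 * 2^0.61
2^7 = 128, 2^0.61 ~ 1.5262592
PP ~ 128 * 1.5262592 = 195.3611776
Rounded to 2 decimals: 195.36

195.36


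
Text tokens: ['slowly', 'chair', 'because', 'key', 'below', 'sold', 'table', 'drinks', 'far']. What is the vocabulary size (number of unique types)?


Listing all tokens and tracking unique types:
  Token 1: 'slowly' -> NEW (unique so far: 1)
  Token 2: 'chair' -> NEW (unique so far: 2)
  Token 3: 'because' -> NEW (unique so far: 3)
  Token 4: 'key' -> NEW (unique so far: 4)
  Token 5: 'below' -> NEW (unique so far: 5)
  Token 6: 'sold' -> NEW (unique so far: 6)
  Token 7: 'table' -> NEW (unique so far: 7)
  Token 8: 'drinks' -> NEW (unique so far: 8)
  Token 9: 'far' -> NEW (unique so far: 9)
Unique types: ('because', 'below', 'chair', 'drinks', 'far', 'key', 'slowly', 'sold', 'table')
Vocabulary size: 9

9


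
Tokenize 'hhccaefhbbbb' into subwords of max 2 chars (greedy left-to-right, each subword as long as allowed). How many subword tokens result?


'hhccaefhbbbb' has 12 characters.
Chunking with max size 2:
  Chunk 1: 'hh' (positions 0-1)
  Chunk 2: 'cc' (positions 2-3)
  Chunk 3: 'ae' (positions 4-5)
  Chunk 4: 'fh' (positions 6-7)
  Chunk 5: 'bb' (positions 8-9)
  Chunk 6: 'bb' (positions 10-11)
Total chunks: ceil(12 / 2) = 6

6
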